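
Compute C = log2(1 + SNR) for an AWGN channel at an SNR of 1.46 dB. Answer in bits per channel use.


SNR_linear = 10^(1.46/10) = 1.3996; C = log2(1 + SNR_linear) = log2(1 + 1.3996) = 1.2628

1.2628 bits/channel use


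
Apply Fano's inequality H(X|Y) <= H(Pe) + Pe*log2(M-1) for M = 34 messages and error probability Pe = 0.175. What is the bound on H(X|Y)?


H(Pe) = -Pe*log2(Pe) - (1-Pe)*log2(1-Pe) = -0.175*log2(0.175) - 0.825*log2(0.825) = 0.440050 + 0.228966 = 0.669. Pe*log2(M-1) = 0.175*log2(33) = 0.882769. Bound = H(Pe) + Pe*log2(M-1) = 0.440050 + 0.228966 + 0.882769 = 1.5518

1.5518 bits


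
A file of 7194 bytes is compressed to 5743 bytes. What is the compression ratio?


Ratio = original / compressed = 7194 / 5743 = 1.2527

1.2527


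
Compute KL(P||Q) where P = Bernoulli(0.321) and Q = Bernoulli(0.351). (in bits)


KL = p*log2(p/q) + (1-p)*log2((1-p)/(1-q)) = 0.321*log2(0.321/0.351) + 0.679*log2(0.679/0.649) = 0.0029

0.0029 bits


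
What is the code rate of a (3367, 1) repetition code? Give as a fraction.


Rate = k/n = 1/3367

1/3367


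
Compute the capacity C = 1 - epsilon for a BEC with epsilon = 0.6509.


C = 1 - epsilon = 1 - 0.6509 = 0.3491

0.3491 bits


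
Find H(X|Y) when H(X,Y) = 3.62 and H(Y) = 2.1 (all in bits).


H(X|Y) = H(X,Y) - H(Y) = 3.62 - 2.1 = 1.52

1.52 bits


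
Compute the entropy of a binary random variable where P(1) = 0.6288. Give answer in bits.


H = -p*log2(p) - (1-p)*log2(1-p). -0.6288*log2(0.6288) = 0.420873; -0.3712*log2(0.3712) = 0.530716. H = 0.420873 + 0.530716 = 0.9516

0.9516 bits


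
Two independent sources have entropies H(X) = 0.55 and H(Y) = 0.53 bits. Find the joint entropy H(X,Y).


For independent variables, H(X,Y) = H(X) + H(Y) = 0.55 + 0.53 = 1.08

1.08 bits


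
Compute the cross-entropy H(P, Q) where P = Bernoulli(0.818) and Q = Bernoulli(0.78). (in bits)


H(P,Q) = -p*log2(q) - (1-p)*log2(1-q). -0.818*log2(0.78) = 0.293215; -0.182*log2(0.22) = 0.397565. H(P,Q) = 0.293215 + 0.397565 = 0.6908

0.6908 bits


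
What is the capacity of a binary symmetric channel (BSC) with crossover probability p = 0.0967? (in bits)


H(p) = -p*log2(p) - (1-p)*log2(1-p) = -0.0967*log2(0.0967) - 0.9033*log2(0.9033) = 0.325912 + 0.132535 = 0.4584. C = 1 - H(p) = 1 - 0.4584 = 0.5416

0.5416 bits


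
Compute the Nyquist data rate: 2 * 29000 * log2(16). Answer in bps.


Rate = 2 * B * log2(M) = 2 * 29000 * 4.0 = 232000.0

232000.0 bps


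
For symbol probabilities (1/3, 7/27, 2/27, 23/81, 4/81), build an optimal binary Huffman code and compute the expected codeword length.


Huffman construction (repeatedly merge the two least-probable nodes; each merge adds 1 bit to every symbol beneath it): 4/81 + 2/27 = 10/81; 10/81 + 7/27 = 31/81; 23/81 + 1/3 = 50/81; 31/81 + 50/81 = 1. Resulting codeword lengths (in the order the probabilities were given): (2, 2, 3, 2, 3). L_avg = sum(p_i * l_i) = 1/3*2 + 7/27*2 + 2/27*3 + 23/81*2 + 4/81*3 = 172/81 = 2.1235

2.1235 bits


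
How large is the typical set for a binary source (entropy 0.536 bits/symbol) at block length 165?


log2|A_typical| = nH = 165 * 0.536 = 88.44, so |A_typical| ~ 2^88.44 = 4.198e+26

4.198e+26


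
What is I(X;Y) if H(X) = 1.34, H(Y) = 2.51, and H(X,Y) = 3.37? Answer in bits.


I(X;Y) = H(X) + H(Y) - H(X,Y) = 1.34 + 2.51 - 3.37 = 0.48

0.48 bits


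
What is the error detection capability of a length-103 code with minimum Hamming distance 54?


Detection capability = d_min - 1 = 54 - 1 = 53

53 errors


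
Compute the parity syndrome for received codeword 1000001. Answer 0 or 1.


Syndrome = XOR of all bits = 1 XOR 0 XOR 0 XOR 0 XOR 0 XOR 0 XOR 1 = 0

0


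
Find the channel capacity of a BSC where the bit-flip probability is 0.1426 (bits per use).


H(p) = -p*log2(p) - (1-p)*log2(1-p) = -0.1426*log2(0.1426) - 0.8574*log2(0.8574) = 0.400699 + 0.190308 = 0.591. C = 1 - H(p) = 1 - 0.591 = 0.409

0.409 bits


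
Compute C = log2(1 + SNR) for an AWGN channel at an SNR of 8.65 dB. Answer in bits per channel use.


SNR_linear = 10^(8.65/10) = 7.3282; C = log2(1 + SNR_linear) = log2(1 + 7.3282) = 3.058

3.058 bits/channel use


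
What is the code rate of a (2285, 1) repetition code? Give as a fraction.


Rate = k/n = 1/2285

1/2285


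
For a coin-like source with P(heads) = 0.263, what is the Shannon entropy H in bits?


H = -p*log2(p) - (1-p)*log2(1-p). -0.263*log2(0.263) = 0.506766; -0.737*log2(0.737) = 0.324474. H = 0.506766 + 0.324474 = 0.8312

0.8312 bits


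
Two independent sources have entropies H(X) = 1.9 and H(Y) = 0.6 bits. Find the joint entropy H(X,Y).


For independent variables, H(X,Y) = H(X) + H(Y) = 1.9 + 0.6 = 2.5

2.5 bits


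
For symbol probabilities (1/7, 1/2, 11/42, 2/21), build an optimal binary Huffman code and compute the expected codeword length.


Huffman construction (repeatedly merge the two least-probable nodes; each merge adds 1 bit to every symbol beneath it): 2/21 + 1/7 = 5/21; 5/21 + 11/42 = 1/2; 1/2 + 1/2 = 1. Resulting codeword lengths (in the order the probabilities were given): (3, 1, 2, 3). L_avg = sum(p_i * l_i) = 1/7*3 + 1/2*1 + 11/42*2 + 2/21*3 = 73/42 = 1.7381

1.7381 bits


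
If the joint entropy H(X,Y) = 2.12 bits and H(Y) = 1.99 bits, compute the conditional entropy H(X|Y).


H(X|Y) = H(X,Y) - H(Y) = 2.12 - 1.99 = 0.13

0.13 bits


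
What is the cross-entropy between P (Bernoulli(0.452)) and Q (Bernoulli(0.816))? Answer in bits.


H(P,Q) = -p*log2(q) - (1-p)*log2(1-q). -0.452*log2(0.816) = 0.132598; -0.548*log2(0.184) = 1.338338. H(P,Q) = 0.132598 + 1.338338 = 1.4709

1.4709 bits


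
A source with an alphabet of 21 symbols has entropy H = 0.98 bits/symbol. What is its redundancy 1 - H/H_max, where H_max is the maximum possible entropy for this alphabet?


H_max = log2(K) = log2(21) = 4.3923 bits/symbol. Redundancy = 1 - H/H_max = 1 - 0.98/4.3923 = 1 - 0.2231 = 0.7769

0.7769


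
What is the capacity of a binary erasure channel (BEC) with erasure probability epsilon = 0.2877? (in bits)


C = 1 - epsilon = 1 - 0.2877 = 0.7123

0.7123 bits


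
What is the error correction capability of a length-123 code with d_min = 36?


Correction capability = floor((d-1)/2) = floor((36-1)/2) = 17

17 errors


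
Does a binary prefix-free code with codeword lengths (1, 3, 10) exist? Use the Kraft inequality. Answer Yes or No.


Kraft sum = sum(2^(-l_i)) = 0.626, need <= 1. Result: satisfied (a binary prefix-free code with these lengths exists)

Yes


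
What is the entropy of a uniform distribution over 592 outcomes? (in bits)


H = log2(n) = log2(592) = 9.2095

9.2095 bits


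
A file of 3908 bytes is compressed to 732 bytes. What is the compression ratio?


Ratio = original / compressed = 3908 / 732 = 5.3388

5.3388


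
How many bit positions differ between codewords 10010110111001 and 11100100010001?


Count differing positions: . ^ ^ ^ . . ^ . ^ . ^ . . . = 6 differences

6


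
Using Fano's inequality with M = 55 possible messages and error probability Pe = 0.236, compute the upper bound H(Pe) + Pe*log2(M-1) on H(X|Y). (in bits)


H(Pe) = -Pe*log2(Pe) - (1-Pe)*log2(1-Pe) = -0.236*log2(0.236) - 0.764*log2(0.764) = 0.491621 + 0.296704 = 0.7883. Pe*log2(M-1) = 0.236*log2(54) = 1.358153. Bound = H(Pe) + Pe*log2(M-1) = 0.491621 + 0.296704 + 1.358153 = 2.1465

2.1465 bits


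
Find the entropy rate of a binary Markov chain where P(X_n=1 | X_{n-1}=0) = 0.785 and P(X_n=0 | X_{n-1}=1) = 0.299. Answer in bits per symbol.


Stationary distribution: pi_0 = p10/(p01+p10) = 0.2758, pi_1 = 0.7242. Entropy rate H' = pi_0*H(p01) + pi_1*H(p10) = 0.2758*0.7509 + 0.7242*0.8801 = 0.8444

0.8444 bits/symbol


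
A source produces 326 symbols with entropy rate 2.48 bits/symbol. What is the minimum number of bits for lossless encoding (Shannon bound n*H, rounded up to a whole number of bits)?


Minimum bits >= n * H = 326 * 2.48 = 808.48, rounded up to a whole number of bits = 809

809 bits


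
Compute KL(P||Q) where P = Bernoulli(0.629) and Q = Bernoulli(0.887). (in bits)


KL = p*log2(p/q) + (1-p)*log2((1-p)/(1-q)) = 0.629*log2(0.629/0.887) + 0.371*log2(0.371/0.113) = 0.3244

0.3244 bits


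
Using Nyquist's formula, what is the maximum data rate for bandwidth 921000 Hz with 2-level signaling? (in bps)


Rate = 2 * B * log2(M) = 2 * 921000 * 1.0 = 1842000.0

1842000.0 bps


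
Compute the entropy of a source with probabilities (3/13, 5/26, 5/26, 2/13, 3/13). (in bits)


H = -sum(p_i * log2(p_i)). Terms: -(3/13)*log2(3/13) = 0.488187; -(5/26)*log2(5/26) = 0.457406; -(5/26)*log2(5/26) = 0.457406; -(2/13)*log2(2/13) = 0.415452; -(3/13)*log2(3/13) = 0.488187. H = 0.488187 + 0.457406 + 0.457406 + 0.415452 + 0.488187 = 2.3066

2.3066 bits


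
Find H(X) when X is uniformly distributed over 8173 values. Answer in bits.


H = log2(n) = log2(8173) = 12.9967

12.9967 bits


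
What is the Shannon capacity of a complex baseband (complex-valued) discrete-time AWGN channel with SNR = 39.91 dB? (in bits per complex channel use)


SNR_linear = 10^(39.91/10) = 9794.8999; C = log2(1 + SNR_linear) = log2(1 + 9794.8999) = 13.258

13.258 bits/channel use


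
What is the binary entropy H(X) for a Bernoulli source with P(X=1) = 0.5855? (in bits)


H = -p*log2(p) - (1-p)*log2(1-p). -0.5855*log2(0.5855) = 0.452158; -0.4145*log2(0.4145) = 0.526645. H = 0.452158 + 0.526645 = 0.9788

0.9788 bits


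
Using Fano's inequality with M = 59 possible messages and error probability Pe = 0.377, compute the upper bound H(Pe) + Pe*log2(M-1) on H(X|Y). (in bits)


H(Pe) = -Pe*log2(Pe) - (1-Pe)*log2(1-Pe) = -0.377*log2(0.377) - 0.623*log2(0.623) = 0.530576 + 0.425320 = 0.9559. Pe*log2(M-1) = 0.377*log2(58) = 2.208459. Bound = H(Pe) + Pe*log2(M-1) = 0.530576 + 0.425320 + 2.208459 = 3.1644

3.1644 bits


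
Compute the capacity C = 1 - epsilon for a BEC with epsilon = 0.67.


C = 1 - epsilon = 1 - 0.67 = 0.33

0.33 bits


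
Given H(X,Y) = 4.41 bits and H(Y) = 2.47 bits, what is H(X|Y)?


H(X|Y) = H(X,Y) - H(Y) = 4.41 - 2.47 = 1.94

1.94 bits


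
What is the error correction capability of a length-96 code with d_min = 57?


Correction capability = floor((d-1)/2) = floor((57-1)/2) = 28

28 errors


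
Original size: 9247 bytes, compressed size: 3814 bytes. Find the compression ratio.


Ratio = original / compressed = 9247 / 3814 = 2.4245

2.4245


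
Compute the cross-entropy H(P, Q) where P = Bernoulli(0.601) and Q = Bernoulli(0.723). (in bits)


H(P,Q) = -p*log2(q) - (1-p)*log2(1-q). -0.601*log2(0.723) = 0.281227; -0.399*log2(0.277) = 0.738965. H(P,Q) = 0.281227 + 0.738965 = 1.0202

1.0202 bits


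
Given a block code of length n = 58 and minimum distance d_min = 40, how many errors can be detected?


Detection capability = d_min - 1 = 40 - 1 = 39

39 errors


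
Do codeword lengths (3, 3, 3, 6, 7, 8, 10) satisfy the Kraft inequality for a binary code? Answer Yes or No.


Kraft sum = sum(2^(-l_i)) = 0.4033, need <= 1. Result: satisfied (a binary prefix-free code with these lengths exists)

Yes


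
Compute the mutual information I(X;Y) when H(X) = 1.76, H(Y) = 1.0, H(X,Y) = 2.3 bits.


I(X;Y) = H(X) + H(Y) - H(X,Y) = 1.76 + 1.0 - 2.3 = 0.46

0.46 bits


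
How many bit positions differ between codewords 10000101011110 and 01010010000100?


Count differing positions: ^ ^ . ^ . ^ ^ ^ . ^ ^ . ^ . = 9 differences

9


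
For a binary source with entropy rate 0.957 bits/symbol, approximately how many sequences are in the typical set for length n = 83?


log2|A_typical| = nH = 83 * 0.957 = 79.431, so |A_typical| ~ 2^79.431 = 8.149e+23

8.149e+23


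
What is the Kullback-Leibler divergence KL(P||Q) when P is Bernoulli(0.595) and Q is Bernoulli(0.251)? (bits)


KL = p*log2(p/q) + (1-p)*log2((1-p)/(1-q)) = 0.595*log2(0.595/0.251) + 0.405*log2(0.405/0.749) = 0.3816

0.3816 bits


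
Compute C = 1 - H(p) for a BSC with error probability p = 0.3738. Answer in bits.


H(p) = -p*log2(p) - (1-p)*log2(1-p) = -0.3738*log2(0.3738) - 0.6262*log2(0.6262) = 0.530669 + 0.422876 = 0.9535. C = 1 - H(p) = 1 - 0.9535 = 0.0465

0.0465 bits


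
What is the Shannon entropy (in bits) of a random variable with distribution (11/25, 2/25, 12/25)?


H = -sum(p_i * log2(p_i)). Terms: -(11/25)*log2(11/25) = 0.521147; -(2/25)*log2(2/25) = 0.291508; -(12/25)*log2(12/25) = 0.508269. H = 0.521147 + 0.291508 + 0.508269 = 1.3209

1.3209 bits


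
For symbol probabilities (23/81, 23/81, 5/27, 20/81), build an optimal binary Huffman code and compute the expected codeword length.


Huffman construction (repeatedly merge the two least-probable nodes; each merge adds 1 bit to every symbol beneath it): 5/27 + 20/81 = 35/81; 23/81 + 23/81 = 46/81; 35/81 + 46/81 = 1. Resulting codeword lengths (in the order the probabilities were given): (2, 2, 2, 2). L_avg = sum(p_i * l_i) = 23/81*2 + 23/81*2 + 5/27*2 + 20/81*2 = 2

2.0 bits


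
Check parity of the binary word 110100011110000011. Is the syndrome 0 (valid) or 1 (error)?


Syndrome = XOR of all bits = 1 XOR 1 XOR 0 XOR 1 XOR 0 XOR 0 XOR 0 XOR 1 XOR 1 XOR 1 XOR 1 XOR 0 XOR 0 XOR 0 XOR 0 XOR 0 XOR 1 XOR 1 = 1

1


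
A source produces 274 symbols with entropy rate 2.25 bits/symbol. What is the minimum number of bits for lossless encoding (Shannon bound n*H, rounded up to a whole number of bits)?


Minimum bits >= n * H = 274 * 2.25 = 616.5, rounded up to a whole number of bits = 617

617 bits


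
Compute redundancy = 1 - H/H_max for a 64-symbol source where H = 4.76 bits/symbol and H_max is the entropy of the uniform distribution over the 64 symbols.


H_max = log2(K) = log2(64) = 6.0 bits/symbol. Redundancy = 1 - H/H_max = 1 - 4.76/6.0 = 1 - 0.7933 = 0.2067

0.2067


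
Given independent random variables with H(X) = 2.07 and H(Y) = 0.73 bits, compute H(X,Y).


For independent variables, H(X,Y) = H(X) + H(Y) = 2.07 + 0.73 = 2.8

2.8 bits


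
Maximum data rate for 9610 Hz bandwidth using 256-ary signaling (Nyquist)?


Rate = 2 * B * log2(M) = 2 * 9610 * 8.0 = 153760.0

153760.0 bps


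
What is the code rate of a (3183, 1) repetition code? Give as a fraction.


Rate = k/n = 1/3183

1/3183


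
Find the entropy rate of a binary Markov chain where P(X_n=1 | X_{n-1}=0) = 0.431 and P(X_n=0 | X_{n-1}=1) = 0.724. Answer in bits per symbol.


Stationary distribution: pi_0 = p10/(p01+p10) = 0.6268, pi_1 = 0.3732. Entropy rate H' = pi_0*H(p01) + pi_1*H(p10) = 0.6268*0.9862 + 0.3732*0.8499 = 0.9354

0.9354 bits/symbol


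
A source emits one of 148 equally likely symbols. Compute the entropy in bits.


H = log2(n) = log2(148) = 7.2095

7.2095 bits


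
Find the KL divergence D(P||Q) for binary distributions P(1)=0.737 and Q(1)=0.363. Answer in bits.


KL = p*log2(p/q) + (1-p)*log2((1-p)/(1-q)) = 0.737*log2(0.737/0.363) + 0.263*log2(0.263/0.637) = 0.4173

0.4173 bits


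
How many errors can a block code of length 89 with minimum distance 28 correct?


Correction capability = floor((d-1)/2) = floor((28-1)/2) = 13

13 errors


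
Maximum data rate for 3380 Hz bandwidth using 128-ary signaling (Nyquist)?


Rate = 2 * B * log2(M) = 2 * 3380 * 7.0 = 47320.0

47320.0 bps


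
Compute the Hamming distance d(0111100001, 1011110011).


Count differing positions: ^ ^ . . . ^ . . ^ . = 4 differences

4


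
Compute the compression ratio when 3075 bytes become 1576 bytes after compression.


Ratio = original / compressed = 3075 / 1576 = 1.9511

1.9511


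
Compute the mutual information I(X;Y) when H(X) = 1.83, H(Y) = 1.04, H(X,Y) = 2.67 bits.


I(X;Y) = H(X) + H(Y) - H(X,Y) = 1.83 + 1.04 - 2.67 = 0.2

0.2 bits


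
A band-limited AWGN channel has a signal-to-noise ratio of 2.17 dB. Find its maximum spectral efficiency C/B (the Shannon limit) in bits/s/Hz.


SNR_linear = 10^(2.17/10) = 1.6482; C/B = log2(1 + SNR_linear) = log2(1 + 1.6482) = 1.405

1.405 bits/s/Hz


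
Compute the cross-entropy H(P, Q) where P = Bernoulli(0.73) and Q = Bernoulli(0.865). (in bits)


H(P,Q) = -p*log2(q) - (1-p)*log2(1-q). -0.73*log2(0.865) = 0.152736; -0.27*log2(0.135) = 0.780022. H(P,Q) = 0.152736 + 0.780022 = 0.9328

0.9328 bits


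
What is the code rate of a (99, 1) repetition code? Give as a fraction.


Rate = k/n = 1/99

1/99


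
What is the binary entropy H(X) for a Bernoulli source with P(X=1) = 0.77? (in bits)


H = -p*log2(p) - (1-p)*log2(1-p). -0.77*log2(0.77) = 0.290344; -0.23*log2(0.23) = 0.487668. H = 0.290344 + 0.487668 = 0.778

0.778 bits


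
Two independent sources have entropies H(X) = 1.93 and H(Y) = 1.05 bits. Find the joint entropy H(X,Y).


For independent variables, H(X,Y) = H(X) + H(Y) = 1.93 + 1.05 = 2.98

2.98 bits


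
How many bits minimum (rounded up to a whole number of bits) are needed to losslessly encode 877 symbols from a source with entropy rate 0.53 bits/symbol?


Minimum bits >= n * H = 877 * 0.53 = 464.81, rounded up to a whole number of bits = 465

465 bits


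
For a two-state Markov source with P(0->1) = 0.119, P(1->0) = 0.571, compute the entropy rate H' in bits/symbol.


Stationary distribution: pi_0 = p10/(p01+p10) = 0.8275, pi_1 = 0.1725. Entropy rate H' = pi_0*H(p01) + pi_1*H(p10) = 0.8275*0.5265 + 0.1725*0.9854 = 0.6056

0.6056 bits/symbol


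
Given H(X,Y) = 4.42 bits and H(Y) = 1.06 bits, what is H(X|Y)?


H(X|Y) = H(X,Y) - H(Y) = 4.42 - 1.06 = 3.36

3.36 bits


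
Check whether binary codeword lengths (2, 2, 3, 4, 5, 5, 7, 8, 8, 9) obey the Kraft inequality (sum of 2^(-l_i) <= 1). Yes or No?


Kraft sum = sum(2^(-l_i)) = 0.7676, need <= 1. Result: satisfied (a binary prefix-free code with these lengths exists)

Yes


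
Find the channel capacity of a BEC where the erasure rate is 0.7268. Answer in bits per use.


C = 1 - epsilon = 1 - 0.7268 = 0.2732

0.2732 bits


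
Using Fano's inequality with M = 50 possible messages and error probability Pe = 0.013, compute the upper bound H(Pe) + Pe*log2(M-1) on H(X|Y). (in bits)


H(Pe) = -Pe*log2(Pe) - (1-Pe)*log2(1-Pe) = -0.013*log2(0.013) - 0.987*log2(0.987) = 0.081449 + 0.018633 = 0.1001. Pe*log2(M-1) = 0.013*log2(49) = 0.072991. Bound = H(Pe) + Pe*log2(M-1) = 0.081449 + 0.018633 + 0.072991 = 0.1731

0.1731 bits


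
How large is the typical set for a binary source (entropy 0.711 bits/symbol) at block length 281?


log2|A_typical| = nH = 281 * 0.711 = 199.791, so |A_typical| ~ 2^199.791 = 1.390e+60

1.390e+60


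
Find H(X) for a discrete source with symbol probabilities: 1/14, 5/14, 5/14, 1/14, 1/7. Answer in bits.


H = -sum(p_i * log2(p_i)). Terms: -(1/14)*log2(1/14) = 0.271954; -(5/14)*log2(5/14) = 0.530510; -(5/14)*log2(5/14) = 0.530510; -(1/14)*log2(1/14) = 0.271954; -(1/7)*log2(1/7) = 0.401051. H = 0.271954 + 0.530510 + 0.530510 + 0.271954 + 0.401051 = 2.006

2.006 bits


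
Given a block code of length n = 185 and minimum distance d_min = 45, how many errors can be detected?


Detection capability = d_min - 1 = 45 - 1 = 44

44 errors


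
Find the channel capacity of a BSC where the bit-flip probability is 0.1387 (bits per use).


H(p) = -p*log2(p) - (1-p)*log2(1-p) = -0.1387*log2(0.1387) - 0.8613*log2(0.8613) = 0.395289 + 0.185535 = 0.5808. C = 1 - H(p) = 1 - 0.5808 = 0.4192

0.4192 bits


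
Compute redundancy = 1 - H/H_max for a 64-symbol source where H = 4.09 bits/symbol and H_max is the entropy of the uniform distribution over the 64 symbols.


H_max = log2(K) = log2(64) = 6.0 bits/symbol. Redundancy = 1 - H/H_max = 1 - 4.09/6.0 = 1 - 0.6817 = 0.3183

0.3183


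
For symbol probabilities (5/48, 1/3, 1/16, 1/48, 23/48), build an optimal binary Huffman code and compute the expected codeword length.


Huffman construction (repeatedly merge the two least-probable nodes; each merge adds 1 bit to every symbol beneath it): 1/48 + 1/16 = 1/12; 1/12 + 5/48 = 3/16; 3/16 + 1/3 = 25/48; 23/48 + 25/48 = 1. Resulting codeword lengths (in the order the probabilities were given): (3, 2, 4, 4, 1). L_avg = sum(p_i * l_i) = 5/48*3 + 1/3*2 + 1/16*4 + 1/48*4 + 23/48*1 = 43/24 = 1.7917

1.7917 bits


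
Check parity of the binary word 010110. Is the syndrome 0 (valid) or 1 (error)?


Syndrome = XOR of all bits = 0 XOR 1 XOR 0 XOR 1 XOR 1 XOR 0 = 1

1


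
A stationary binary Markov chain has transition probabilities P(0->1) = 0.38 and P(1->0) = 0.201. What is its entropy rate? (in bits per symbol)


Stationary distribution: pi_0 = p10/(p01+p10) = 0.346, pi_1 = 0.654. Entropy rate H' = pi_0*H(p01) + pi_1*H(p10) = 0.346*0.958 + 0.654*0.7239 = 0.8049

0.8049 bits/symbol


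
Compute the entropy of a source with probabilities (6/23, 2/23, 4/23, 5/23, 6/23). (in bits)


H = -sum(p_i * log2(p_i)). Terms: -(6/23)*log2(6/23) = 0.505722; -(2/23)*log2(2/23) = 0.306397; -(4/23)*log2(4/23) = 0.438880; -(5/23)*log2(5/23) = 0.478616; -(6/23)*log2(6/23) = 0.505722. H = 0.505722 + 0.306397 + 0.438880 + 0.478616 + 0.505722 = 2.2353

2.2353 bits


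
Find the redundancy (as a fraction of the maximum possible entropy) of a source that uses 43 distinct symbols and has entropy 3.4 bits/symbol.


H_max = log2(K) = log2(43) = 5.4263 bits/symbol. Redundancy = 1 - H/H_max = 1 - 3.4/5.4263 = 1 - 0.6266 = 0.3734

0.3734


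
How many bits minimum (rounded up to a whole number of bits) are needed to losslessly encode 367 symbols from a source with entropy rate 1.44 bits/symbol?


Minimum bits >= n * H = 367 * 1.44 = 528.48, rounded up to a whole number of bits = 529

529 bits


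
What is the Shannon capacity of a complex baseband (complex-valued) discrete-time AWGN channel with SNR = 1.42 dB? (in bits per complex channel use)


SNR_linear = 10^(1.42/10) = 1.3868; C = log2(1 + SNR_linear) = log2(1 + 1.3868) = 1.2551

1.2551 bits/channel use


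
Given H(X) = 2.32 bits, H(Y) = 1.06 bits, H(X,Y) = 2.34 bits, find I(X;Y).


I(X;Y) = H(X) + H(Y) - H(X,Y) = 2.32 + 1.06 - 2.34 = 1.04

1.04 bits


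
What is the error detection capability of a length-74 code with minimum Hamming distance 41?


Detection capability = d_min - 1 = 41 - 1 = 40

40 errors


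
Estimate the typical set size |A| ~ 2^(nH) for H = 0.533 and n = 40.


log2|A_typical| = nH = 40 * 0.533 = 21.32, so |A_typical| ~ 2^21.32 = 2.618e+06

2.618e+06


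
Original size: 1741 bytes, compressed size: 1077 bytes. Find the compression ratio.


Ratio = original / compressed = 1741 / 1077 = 1.6165

1.6165


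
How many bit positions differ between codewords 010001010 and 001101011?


Count differing positions: . ^ ^ ^ . . . . ^ = 4 differences

4


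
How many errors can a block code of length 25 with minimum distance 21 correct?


Correction capability = floor((d-1)/2) = floor((21-1)/2) = 10

10 errors


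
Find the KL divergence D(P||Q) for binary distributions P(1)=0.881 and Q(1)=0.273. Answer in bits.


KL = p*log2(p/q) + (1-p)*log2((1-p)/(1-q)) = 0.881*log2(0.881/0.273) + 0.119*log2(0.119/0.727) = 1.1784

1.1784 bits


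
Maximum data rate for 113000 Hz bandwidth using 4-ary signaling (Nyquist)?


Rate = 2 * B * log2(M) = 2 * 113000 * 2.0 = 452000.0

452000.0 bps


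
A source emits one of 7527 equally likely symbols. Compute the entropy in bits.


H = log2(n) = log2(7527) = 12.8779

12.8779 bits


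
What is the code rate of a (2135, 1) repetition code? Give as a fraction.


Rate = k/n = 1/2135

1/2135


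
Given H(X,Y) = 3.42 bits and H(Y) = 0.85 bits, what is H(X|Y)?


H(X|Y) = H(X,Y) - H(Y) = 3.42 - 0.85 = 2.57

2.57 bits


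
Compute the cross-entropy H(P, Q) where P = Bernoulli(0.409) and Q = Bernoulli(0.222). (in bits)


H(P,Q) = -p*log2(q) - (1-p)*log2(1-q). -0.409*log2(0.222) = 0.888090; -0.591*log2(0.778) = 0.214035. H(P,Q) = 0.888090 + 0.214035 = 1.1021

1.1021 bits


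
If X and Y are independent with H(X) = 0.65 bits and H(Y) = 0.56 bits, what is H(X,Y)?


For independent variables, H(X,Y) = H(X) + H(Y) = 0.65 + 0.56 = 1.21

1.21 bits


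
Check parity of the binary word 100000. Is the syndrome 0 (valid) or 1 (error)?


Syndrome = XOR of all bits = 1 XOR 0 XOR 0 XOR 0 XOR 0 XOR 0 = 1

1


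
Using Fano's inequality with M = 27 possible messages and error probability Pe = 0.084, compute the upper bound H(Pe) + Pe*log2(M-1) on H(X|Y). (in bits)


H(Pe) = -Pe*log2(Pe) - (1-Pe)*log2(1-Pe) = -0.084*log2(0.084) - 0.916*log2(0.916) = 0.300171 + 0.115948 = 0.4161. Pe*log2(M-1) = 0.084*log2(26) = 0.394837. Bound = H(Pe) + Pe*log2(M-1) = 0.300171 + 0.115948 + 0.394837 = 0.811

0.811 bits


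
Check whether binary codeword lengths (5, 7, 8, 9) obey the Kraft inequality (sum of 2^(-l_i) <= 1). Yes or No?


Kraft sum = sum(2^(-l_i)) = 0.0449, need <= 1. Result: satisfied (a binary prefix-free code with these lengths exists)

Yes


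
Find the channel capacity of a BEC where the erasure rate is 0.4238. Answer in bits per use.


C = 1 - epsilon = 1 - 0.4238 = 0.5762

0.5762 bits


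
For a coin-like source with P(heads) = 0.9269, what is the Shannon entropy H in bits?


H = -p*log2(p) - (1-p)*log2(1-p). -0.9269*log2(0.9269) = 0.101509; -0.0731*log2(0.0731) = 0.275878. H = 0.101509 + 0.275878 = 0.3774

0.3774 bits


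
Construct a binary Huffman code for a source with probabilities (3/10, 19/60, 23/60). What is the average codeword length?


Huffman construction (repeatedly merge the two least-probable nodes; each merge adds 1 bit to every symbol beneath it): 3/10 + 19/60 = 37/60; 23/60 + 37/60 = 1. Resulting codeword lengths (in the order the probabilities were given): (2, 2, 1). L_avg = sum(p_i * l_i) = 3/10*2 + 19/60*2 + 23/60*1 = 97/60 = 1.6167

1.6167 bits


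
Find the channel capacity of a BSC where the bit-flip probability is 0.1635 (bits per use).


H(p) = -p*log2(p) - (1-p)*log2(1-p) = -0.1635*log2(0.1635) - 0.8365*log2(0.8365) = 0.427166 + 0.215451 = 0.6426. C = 1 - H(p) = 1 - 0.6426 = 0.3574

0.3574 bits


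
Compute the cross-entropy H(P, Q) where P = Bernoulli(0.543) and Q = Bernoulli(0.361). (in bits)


H(P,Q) = -p*log2(q) - (1-p)*log2(1-q). -0.543*log2(0.361) = 0.798172; -0.457*log2(0.639) = 0.295273. H(P,Q) = 0.798172 + 0.295273 = 1.0934

1.0934 bits


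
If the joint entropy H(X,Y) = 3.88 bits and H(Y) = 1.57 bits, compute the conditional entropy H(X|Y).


H(X|Y) = H(X,Y) - H(Y) = 3.88 - 1.57 = 2.31

2.31 bits


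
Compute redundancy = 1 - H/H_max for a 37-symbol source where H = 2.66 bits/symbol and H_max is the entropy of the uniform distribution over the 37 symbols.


H_max = log2(K) = log2(37) = 5.2095 bits/symbol. Redundancy = 1 - H/H_max = 1 - 2.66/5.2095 = 1 - 0.5106 = 0.4894

0.4894


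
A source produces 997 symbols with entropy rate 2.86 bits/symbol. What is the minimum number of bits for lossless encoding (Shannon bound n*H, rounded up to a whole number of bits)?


Minimum bits >= n * H = 997 * 2.86 = 2851.42, rounded up to a whole number of bits = 2852

2852 bits


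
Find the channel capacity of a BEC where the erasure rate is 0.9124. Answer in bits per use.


C = 1 - epsilon = 1 - 0.9124 = 0.0876

0.0876 bits


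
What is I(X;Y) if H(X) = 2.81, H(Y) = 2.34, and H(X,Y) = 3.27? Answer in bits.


I(X;Y) = H(X) + H(Y) - H(X,Y) = 2.81 + 2.34 - 3.27 = 1.88

1.88 bits


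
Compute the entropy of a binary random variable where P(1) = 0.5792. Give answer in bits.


H = -p*log2(p) - (1-p)*log2(1-p). -0.5792*log2(0.5792) = 0.456332; -0.4208*log2(0.4208) = 0.525492. H = 0.456332 + 0.525492 = 0.9818

0.9818 bits


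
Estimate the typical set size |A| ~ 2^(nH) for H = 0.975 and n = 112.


log2|A_typical| = nH = 112 * 0.975 = 109.2, so |A_typical| ~ 2^109.2 = 7.455e+32

7.455e+32


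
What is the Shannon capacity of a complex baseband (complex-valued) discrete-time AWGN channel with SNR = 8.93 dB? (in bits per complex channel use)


SNR_linear = 10^(8.93/10) = 7.8163; C = log2(1 + SNR_linear) = log2(1 + 7.8163) = 3.1402

3.1402 bits/channel use


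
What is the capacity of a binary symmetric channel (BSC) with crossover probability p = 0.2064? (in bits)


H(p) = -p*log2(p) - (1-p)*log2(1-p) = -0.2064*log2(0.2064) - 0.7936*log2(0.7936) = 0.469867 + 0.264678 = 0.7345. C = 1 - H(p) = 1 - 0.7345 = 0.2655

0.2655 bits


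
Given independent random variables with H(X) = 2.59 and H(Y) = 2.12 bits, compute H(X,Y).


For independent variables, H(X,Y) = H(X) + H(Y) = 2.59 + 2.12 = 4.71

4.71 bits


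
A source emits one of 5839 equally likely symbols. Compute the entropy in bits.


H = log2(n) = log2(5839) = 12.5115

12.5115 bits


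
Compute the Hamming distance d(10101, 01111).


Count differing positions: ^ ^ . ^ . = 3 differences

3


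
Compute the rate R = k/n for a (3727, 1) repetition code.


Rate = k/n = 1/3727

1/3727


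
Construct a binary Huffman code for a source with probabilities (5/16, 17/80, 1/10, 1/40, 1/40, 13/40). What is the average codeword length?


Huffman construction (repeatedly merge the two least-probable nodes; each merge adds 1 bit to every symbol beneath it): 1/40 + 1/40 = 1/20; 1/20 + 1/10 = 3/20; 3/20 + 17/80 = 29/80; 5/16 + 13/40 = 51/80; 29/80 + 51/80 = 1. Resulting codeword lengths (in the order the probabilities were given): (2, 2, 3, 4, 4, 2). L_avg = sum(p_i * l_i) = 5/16*2 + 17/80*2 + 1/10*3 + 1/40*4 + 1/40*4 + 13/40*2 = 11/5 = 2.2

2.2 bits


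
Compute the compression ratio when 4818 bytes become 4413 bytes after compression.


Ratio = original / compressed = 4818 / 4413 = 1.0918

1.0918


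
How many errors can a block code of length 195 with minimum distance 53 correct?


Correction capability = floor((d-1)/2) = floor((53-1)/2) = 26

26 errors


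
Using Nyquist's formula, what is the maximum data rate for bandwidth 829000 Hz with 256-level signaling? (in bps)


Rate = 2 * B * log2(M) = 2 * 829000 * 8.0 = 13264000.0

13264000.0 bps


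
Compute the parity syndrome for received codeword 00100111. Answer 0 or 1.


Syndrome = XOR of all bits = 0 XOR 0 XOR 1 XOR 0 XOR 0 XOR 1 XOR 1 XOR 1 = 0

0


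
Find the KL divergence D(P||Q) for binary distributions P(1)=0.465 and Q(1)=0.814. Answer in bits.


KL = p*log2(p/q) + (1-p)*log2((1-p)/(1-q)) = 0.465*log2(0.465/0.814) + 0.535*log2(0.535/0.186) = 0.4398

0.4398 bits


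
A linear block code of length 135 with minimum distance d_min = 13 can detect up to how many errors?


Detection capability = d_min - 1 = 13 - 1 = 12

12 errors


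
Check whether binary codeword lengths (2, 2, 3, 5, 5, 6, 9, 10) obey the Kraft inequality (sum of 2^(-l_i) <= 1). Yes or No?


Kraft sum = sum(2^(-l_i)) = 0.7061, need <= 1. Result: satisfied (a binary prefix-free code with these lengths exists)

Yes


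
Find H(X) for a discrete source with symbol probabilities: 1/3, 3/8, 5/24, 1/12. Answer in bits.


H = -sum(p_i * log2(p_i)). Terms: -(1/3)*log2(1/3) = 0.528321; -(3/8)*log2(3/8) = 0.530639; -(5/24)*log2(5/24) = 0.471466; -(1/12)*log2(1/12) = 0.298747. H = 0.528321 + 0.530639 + 0.471466 + 0.298747 = 1.8292

1.8292 bits


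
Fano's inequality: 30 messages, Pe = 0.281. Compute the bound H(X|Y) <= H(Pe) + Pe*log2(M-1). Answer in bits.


H(Pe) = -Pe*log2(Pe) - (1-Pe)*log2(1-Pe) = -0.281*log2(0.281) - 0.719*log2(0.719) = 0.514612 + 0.342198 = 0.8568. Pe*log2(M-1) = 0.281*log2(29) = 1.365093. Bound = H(Pe) + Pe*log2(M-1) = 0.514612 + 0.342198 + 1.365093 = 2.2219

2.2219 bits


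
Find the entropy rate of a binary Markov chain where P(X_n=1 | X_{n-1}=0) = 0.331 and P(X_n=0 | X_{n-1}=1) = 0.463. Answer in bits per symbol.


Stationary distribution: pi_0 = p10/(p01+p10) = 0.5831, pi_1 = 0.4169. Entropy rate H' = pi_0*H(p01) + pi_1*H(p10) = 0.5831*0.9159 + 0.4169*0.996 = 0.9493

0.9493 bits/symbol


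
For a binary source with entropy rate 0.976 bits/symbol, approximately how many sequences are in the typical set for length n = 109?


log2|A_typical| = nH = 109 * 0.976 = 106.384, so |A_typical| ~ 2^106.384 = 1.059e+32

1.059e+32


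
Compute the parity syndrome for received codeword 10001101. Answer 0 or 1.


Syndrome = XOR of all bits = 1 XOR 0 XOR 0 XOR 0 XOR 1 XOR 1 XOR 0 XOR 1 = 0

0


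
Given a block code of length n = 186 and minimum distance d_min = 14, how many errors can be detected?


Detection capability = d_min - 1 = 14 - 1 = 13

13 errors


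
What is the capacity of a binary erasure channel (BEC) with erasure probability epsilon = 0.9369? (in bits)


C = 1 - epsilon = 1 - 0.9369 = 0.0631

0.0631 bits


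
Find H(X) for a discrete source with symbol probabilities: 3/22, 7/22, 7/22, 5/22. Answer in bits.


H = -sum(p_i * log2(p_i)). Terms: -(3/22)*log2(3/22) = 0.391973; -(7/22)*log2(7/22) = 0.525661; -(7/22)*log2(7/22) = 0.525661; -(5/22)*log2(5/22) = 0.485796. H = 0.391973 + 0.525661 + 0.525661 + 0.485796 = 1.9291

1.9291 bits


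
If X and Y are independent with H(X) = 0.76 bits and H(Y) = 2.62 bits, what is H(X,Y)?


For independent variables, H(X,Y) = H(X) + H(Y) = 0.76 + 2.62 = 3.38

3.38 bits


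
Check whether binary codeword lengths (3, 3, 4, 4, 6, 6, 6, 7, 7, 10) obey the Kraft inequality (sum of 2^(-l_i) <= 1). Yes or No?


Kraft sum = sum(2^(-l_i)) = 0.4385, need <= 1. Result: satisfied (a binary prefix-free code with these lengths exists)

Yes


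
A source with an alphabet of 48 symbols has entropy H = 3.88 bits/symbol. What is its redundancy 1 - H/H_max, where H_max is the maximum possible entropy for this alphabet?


H_max = log2(K) = log2(48) = 5.585 bits/symbol. Redundancy = 1 - H/H_max = 1 - 3.88/5.585 = 1 - 0.6947 = 0.3053

0.3053


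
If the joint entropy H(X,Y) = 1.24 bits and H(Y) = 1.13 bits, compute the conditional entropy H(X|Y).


H(X|Y) = H(X,Y) - H(Y) = 1.24 - 1.13 = 0.11

0.11 bits


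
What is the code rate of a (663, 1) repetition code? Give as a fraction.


Rate = k/n = 1/663

1/663


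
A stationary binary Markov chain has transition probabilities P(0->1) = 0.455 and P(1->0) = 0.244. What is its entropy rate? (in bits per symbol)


Stationary distribution: pi_0 = p10/(p01+p10) = 0.3491, pi_1 = 0.6509. Entropy rate H' = pi_0*H(p01) + pi_1*H(p10) = 0.3491*0.9941 + 0.6509*0.8016 = 0.8688

0.8688 bits/symbol


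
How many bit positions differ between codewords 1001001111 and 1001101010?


Count differing positions: . . . . ^ . . ^ . ^ = 3 differences

3


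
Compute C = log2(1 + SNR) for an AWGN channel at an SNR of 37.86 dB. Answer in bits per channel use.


SNR_linear = 10^(37.86/10) = 6109.4202; C = log2(1 + SNR_linear) = log2(1 + 6109.4202) = 12.5771

12.5771 bits/channel use


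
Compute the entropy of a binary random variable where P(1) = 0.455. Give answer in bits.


H = -p*log2(p) - (1-p)*log2(1-p). -0.455*log2(0.455) = 0.516908; -0.545*log2(0.545) = 0.477241. H = 0.516908 + 0.477241 = 0.9941

0.9941 bits


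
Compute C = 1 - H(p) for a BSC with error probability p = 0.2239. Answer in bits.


H(p) = -p*log2(p) - (1-p)*log2(1-p) = -0.2239*log2(0.2239) - 0.7761*log2(0.7761) = 0.483417 + 0.283809 = 0.7672. C = 1 - H(p) = 1 - 0.7672 = 0.2328

0.2328 bits


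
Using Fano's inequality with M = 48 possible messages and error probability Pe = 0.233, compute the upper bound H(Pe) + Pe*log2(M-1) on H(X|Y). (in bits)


H(Pe) = -Pe*log2(Pe) - (1-Pe)*log2(1-Pe) = -0.233*log2(0.233) - 0.767*log2(0.767) = 0.489672 + 0.293532 = 0.7832. Pe*log2(M-1) = 0.233*log2(47) = 1.294219. Bound = H(Pe) + Pe*log2(M-1) = 0.489672 + 0.293532 + 1.294219 = 2.0774

2.0774 bits


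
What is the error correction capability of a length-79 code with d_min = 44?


Correction capability = floor((d-1)/2) = floor((44-1)/2) = 21

21 errors


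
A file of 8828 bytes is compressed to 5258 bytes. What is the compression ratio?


Ratio = original / compressed = 8828 / 5258 = 1.679

1.679


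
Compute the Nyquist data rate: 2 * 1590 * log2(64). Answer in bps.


Rate = 2 * B * log2(M) = 2 * 1590 * 6.0 = 19080.0

19080.0 bps


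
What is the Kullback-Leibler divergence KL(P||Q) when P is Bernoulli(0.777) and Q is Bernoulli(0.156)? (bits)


KL = p*log2(p/q) + (1-p)*log2((1-p)/(1-q)) = 0.777*log2(0.777/0.156) + 0.223*log2(0.223/0.844) = 1.3716

1.3716 bits


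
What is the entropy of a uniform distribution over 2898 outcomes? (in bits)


H = log2(n) = log2(2898) = 11.5008

11.5008 bits


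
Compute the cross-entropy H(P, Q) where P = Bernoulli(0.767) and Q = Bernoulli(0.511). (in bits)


H(P,Q) = -p*log2(q) - (1-p)*log2(1-q). -0.767*log2(0.511) = 0.742920; -0.233*log2(0.489) = 0.240478. H(P,Q) = 0.742920 + 0.240478 = 0.9834

0.9834 bits


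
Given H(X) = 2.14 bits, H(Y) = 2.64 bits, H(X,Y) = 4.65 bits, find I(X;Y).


I(X;Y) = H(X) + H(Y) - H(X,Y) = 2.14 + 2.64 - 4.65 = 0.13

0.13 bits


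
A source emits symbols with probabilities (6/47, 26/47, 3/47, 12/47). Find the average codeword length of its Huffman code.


Huffman construction (repeatedly merge the two least-probable nodes; each merge adds 1 bit to every symbol beneath it): 3/47 + 6/47 = 9/47; 9/47 + 12/47 = 21/47; 21/47 + 26/47 = 1. Resulting codeword lengths (in the order the probabilities were given): (3, 1, 3, 2). L_avg = sum(p_i * l_i) = 6/47*3 + 26/47*1 + 3/47*3 + 12/47*2 = 77/47 = 1.6383

1.6383 bits


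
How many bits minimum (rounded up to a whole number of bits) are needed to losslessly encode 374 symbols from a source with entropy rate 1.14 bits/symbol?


Minimum bits >= n * H = 374 * 1.14 = 426.36, rounded up to a whole number of bits = 427

427 bits


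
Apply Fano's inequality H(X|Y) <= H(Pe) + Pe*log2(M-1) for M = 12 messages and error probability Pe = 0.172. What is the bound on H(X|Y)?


H(Pe) = -Pe*log2(Pe) - (1-Pe)*log2(1-Pe) = -0.172*log2(0.172) - 0.828*log2(0.828) = 0.436797 + 0.225462 = 0.6623. Pe*log2(M-1) = 0.172*log2(11) = 0.595022. Bound = H(Pe) + Pe*log2(M-1) = 0.436797 + 0.225462 + 0.595022 = 1.2573

1.2573 bits


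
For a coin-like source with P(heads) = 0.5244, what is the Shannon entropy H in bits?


H = -p*log2(p) - (1-p)*log2(1-p). -0.5244*log2(0.5244) = 0.488353; -0.4756*log2(0.4756) = 0.509929. H = 0.488353 + 0.509929 = 0.9983

0.9983 bits


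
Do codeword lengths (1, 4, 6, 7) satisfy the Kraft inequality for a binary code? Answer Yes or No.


Kraft sum = sum(2^(-l_i)) = 0.5859, need <= 1. Result: satisfied (a binary prefix-free code with these lengths exists)

Yes


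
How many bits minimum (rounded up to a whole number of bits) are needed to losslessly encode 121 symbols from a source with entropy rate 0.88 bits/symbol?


Minimum bits >= n * H = 121 * 0.88 = 106.48, rounded up to a whole number of bits = 107

107 bits


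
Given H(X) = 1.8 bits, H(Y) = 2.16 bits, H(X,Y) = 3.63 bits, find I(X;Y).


I(X;Y) = H(X) + H(Y) - H(X,Y) = 1.8 + 2.16 - 3.63 = 0.33

0.33 bits


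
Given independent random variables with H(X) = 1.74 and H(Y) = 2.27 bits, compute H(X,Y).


For independent variables, H(X,Y) = H(X) + H(Y) = 1.74 + 2.27 = 4.01

4.01 bits


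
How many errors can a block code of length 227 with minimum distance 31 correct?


Correction capability = floor((d-1)/2) = floor((31-1)/2) = 15

15 errors


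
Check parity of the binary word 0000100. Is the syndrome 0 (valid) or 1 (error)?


Syndrome = XOR of all bits = 0 XOR 0 XOR 0 XOR 0 XOR 1 XOR 0 XOR 0 = 1

1


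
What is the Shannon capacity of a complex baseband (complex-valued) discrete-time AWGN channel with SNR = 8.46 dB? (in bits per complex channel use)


SNR_linear = 10^(8.46/10) = 7.0146; C = log2(1 + SNR_linear) = log2(1 + 7.0146) = 3.0026

3.0026 bits/channel use


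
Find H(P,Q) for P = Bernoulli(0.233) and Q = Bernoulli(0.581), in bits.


H(P,Q) = -p*log2(q) - (1-p)*log2(1-q). -0.233*log2(0.581) = 0.182530; -0.767*log2(0.419) = 0.962568. H(P,Q) = 0.182530 + 0.962568 = 1.1451

1.1451 bits
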